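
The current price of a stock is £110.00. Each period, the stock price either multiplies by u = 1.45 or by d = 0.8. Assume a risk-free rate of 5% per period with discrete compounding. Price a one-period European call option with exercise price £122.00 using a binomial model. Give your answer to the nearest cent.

£13.74

Risk-neutral probability p = (1 + 0.05 − 0.8)/(1.45 − 0.8) = 0.2500/0.6500 = 0.3846
Terminal stock prices: S_u = 159.5, S_d = 88
Terminal payoffs (S − K): max(37.5, 0) = 37.5, max(-34, 0) = 0
Node 0 (S = 110): V_0 = 1/1.05·[0.3846·37.5000 + 0.6154·0.0000] = 13.7363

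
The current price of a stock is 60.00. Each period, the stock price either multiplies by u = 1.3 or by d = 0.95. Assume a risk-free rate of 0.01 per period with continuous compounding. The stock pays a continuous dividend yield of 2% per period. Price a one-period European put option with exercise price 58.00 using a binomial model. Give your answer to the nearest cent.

0.88

Per-period risk-free factor R = e^0.01 = 1.0101; dividend-adjusted growth = e^(0.01−0.02) = 0.9900.
Risk-neutral probability p = (0.9900 − 0.95)/(1.3 − 0.95) = 0.0400/0.3500 = 0.1144
Terminal stock prices: S_u = 78, S_d = 57
Terminal payoffs (K − S): max(-20, 0) = 0, max(1, 0) = 1
Node 0 (S = 60): V_0 = e^(−0.01)·[0.1144·0.0000 + 0.8856·1.0000] = 0.8768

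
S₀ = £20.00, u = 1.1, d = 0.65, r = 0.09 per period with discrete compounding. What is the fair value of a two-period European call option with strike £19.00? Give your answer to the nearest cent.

Risk-neutral probability p = (1 + 0.09 − 0.65)/(1.1 − 0.65) = 0.4400/0.4500 = 0.9778
Terminal stock prices: S_uu = 24.2, S_ud = 14.3, S_dd = 8.45
Terminal payoffs (S − K): max(5.2, 0) = 5.2, max(-4.7, 0) = 0, max(-10.55, 0) = 0
Node u (S = 22): V_u = 1/1.09·[0.9778·5.2000 + 0.0222·0.0000] = 4.6646
Node d (S = 13): V_d = 1/1.09·[0.9778·0.0000 + 0.0222·0.0000] = 0.0000
Node 0 (S = 20): V_0 = 1/1.09·[0.9778·4.6646 + 0.0222·0.0000] = 4.1844

£4.18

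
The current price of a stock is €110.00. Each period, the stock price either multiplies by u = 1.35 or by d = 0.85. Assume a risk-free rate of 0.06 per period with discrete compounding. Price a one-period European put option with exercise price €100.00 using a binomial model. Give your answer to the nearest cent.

Risk-neutral probability p = (1 + 0.06 − 0.85)/(1.35 − 0.85) = 0.2100/0.5000 = 0.4200
Terminal stock prices: S_u = 148.5, S_d = 93.5
Terminal payoffs (K − S): max(-48.5, 0) = 0, max(6.5, 0) = 6.5
Node 0 (S = 110): V_0 = 1/1.06·[0.4200·0.0000 + 0.5800·6.5000] = 3.5566

€3.56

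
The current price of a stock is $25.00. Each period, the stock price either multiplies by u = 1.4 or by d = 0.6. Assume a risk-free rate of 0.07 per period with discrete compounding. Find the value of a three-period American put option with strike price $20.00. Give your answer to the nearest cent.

Risk-neutral probability p = (1 + 0.07 − 0.6)/(1.4 − 0.6) = 0.4700/0.8000 = 0.5875
Terminal stock prices: S_uuu = 68.6, S_uud = 29.4, S_udd = 12.6, S_ddd = 5.4
Terminal payoffs (K − S): max(-48.6, 0) = 0, max(-9.4, 0) = 0, max(7.4, 0) = 7.4, max(14.6, 0) = 14.6
Node uu (S = 49): continuation = 1/1.07·[0.5875·0.0000 + 0.4125·0.0000] = 0.0000; exercise value = 0.0000 ≤ continuation, so V_uu = 0.0000
Node ud (S = 21): continuation = 1/1.07·[0.5875·0.0000 + 0.4125·7.4000] = 2.8528; exercise value = 0.0000 ≤ continuation, so V_ud = 2.8528
Node dd (S = 9): continuation = 1/1.07·[0.5875·7.4000 + 0.4125·14.6000] = 9.6916; exercise value = 11.0000 > continuation, so V_dd = 11.0000 (exercise)
Node u (S = 35): continuation = 1/1.07·[0.5875·0.0000 + 0.4125·2.8528] = 1.0998; exercise value = 0.0000 ≤ continuation, so V_u = 1.0998
Node d (S = 15): continuation = 1/1.07·[0.5875·2.8528 + 0.4125·11.0000] = 5.8070; exercise value = 5.0000 ≤ continuation, so V_d = 5.8070
Node 0 (S = 25): continuation = 1/1.07·[0.5875·1.0998 + 0.4125·5.8070] = 2.8426; exercise value = 0.0000 ≤ continuation, so V_0 = 2.8426

$2.84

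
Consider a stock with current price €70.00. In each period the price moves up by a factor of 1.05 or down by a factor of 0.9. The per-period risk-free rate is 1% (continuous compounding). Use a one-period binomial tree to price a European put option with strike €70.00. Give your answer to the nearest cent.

Risk-neutral probability p = (e^0.01 − 0.9)/(1.05 − 0.9) = 0.1101/0.1500 = 0.7337
Terminal stock prices: S_u = 73.5, S_d = 63
Terminal payoffs (K − S): max(-3.5, 0) = 0, max(7, 0) = 7
Node 0 (S = 70): V_0 = e^(−0.01)·[0.7337·0.0000 + 0.2663·7.0000] = 1.8458

€1.85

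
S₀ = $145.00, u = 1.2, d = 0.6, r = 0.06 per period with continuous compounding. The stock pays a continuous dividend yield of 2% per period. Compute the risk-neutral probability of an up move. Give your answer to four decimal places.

p = 0.7347

Per-period risk-free factor R = e^0.06 = 1.0618; dividend-adjusted growth = e^(0.06−0.02) = 1.0408.
Risk-neutral probability p = (1.0408 − 0.6)/(1.2 − 0.6) = 0.4408/0.6000 = 0.7347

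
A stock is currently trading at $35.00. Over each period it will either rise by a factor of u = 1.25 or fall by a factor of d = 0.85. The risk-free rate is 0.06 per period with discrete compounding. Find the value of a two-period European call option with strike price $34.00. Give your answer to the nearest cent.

Risk-neutral probability p = (1 + 0.06 − 0.85)/(1.25 − 0.85) = 0.2100/0.4000 = 0.5250
Terminal stock prices: S_uu = 54.69, S_ud = 37.19, S_dd = 25.29
Terminal payoffs (S − K): max(20.69, 0) = 20.69, max(3.188, 0) = 3.188, max(-8.713, 0) = 0
Node u (S = 43.75): V_u = 1/1.06·[0.5250·20.6875 + 0.4750·3.1875] = 11.6745
Node d (S = 29.75): V_d = 1/1.06·[0.5250·3.1875 + 0.4750·0.0000] = 1.5787
Node 0 (S = 35): V_0 = 1/1.06·[0.5250·11.6745 + 0.4750·1.5787] = 6.4896

$6.49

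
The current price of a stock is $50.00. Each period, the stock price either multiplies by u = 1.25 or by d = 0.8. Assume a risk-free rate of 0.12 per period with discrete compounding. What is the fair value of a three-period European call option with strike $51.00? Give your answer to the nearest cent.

Risk-neutral probability p = (1 + 0.12 − 0.8)/(1.25 − 0.8) = 0.3200/0.4500 = 0.7111
Terminal stock prices: S_uuu = 97.66, S_uud = 62.5, S_udd = 40, S_ddd = 25.6
Terminal payoffs (S − K): max(46.66, 0) = 46.66, max(11.5, 0) = 11.5, max(-11, 0) = 0, max(-25.4, 0) = 0
Node uu (S = 78.12): V_uu = 1/1.12·[0.7111·46.6562 + 0.2889·11.5000] = 32.5893
Node ud (S = 50): V_ud = 1/1.12·[0.7111·11.5000 + 0.2889·0.0000] = 7.3016
Node dd (S = 32): V_dd = 1/1.12·[0.7111·0.0000 + 0.2889·0.0000] = 0.0000
Node u (S = 62.5): V_u = 1/1.12·[0.7111·32.5893 + 0.2889·7.3016] = 22.5750
Node d (S = 40): V_d = 1/1.12·[0.7111·7.3016 + 0.2889·0.0000] = 4.6359
Node 0 (S = 50): V_0 = 1/1.12·[0.7111·22.5750 + 0.2889·4.6359] = 15.5291

$15.53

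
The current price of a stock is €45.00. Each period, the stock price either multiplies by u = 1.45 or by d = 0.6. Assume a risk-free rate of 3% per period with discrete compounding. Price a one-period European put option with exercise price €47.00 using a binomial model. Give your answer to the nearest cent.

Risk-neutral probability p = (1 + 0.03 − 0.6)/(1.45 − 0.6) = 0.4300/0.8500 = 0.5059
Terminal stock prices: S_u = 65.25, S_d = 27
Terminal payoffs (K − S): max(-18.25, 0) = 0, max(20, 0) = 20
Node 0 (S = 45): V_0 = 1/1.03·[0.5059·0.0000 + 0.4941·20.0000] = 9.5945

€9.59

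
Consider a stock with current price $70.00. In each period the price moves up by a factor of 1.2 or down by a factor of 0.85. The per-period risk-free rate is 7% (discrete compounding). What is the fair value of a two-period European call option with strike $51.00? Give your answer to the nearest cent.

Risk-neutral probability p = (1 + 0.07 − 0.85)/(1.2 − 0.85) = 0.2200/0.3500 = 0.6286
Terminal stock prices: S_uu = 100.8, S_ud = 71.4, S_dd = 50.57
Terminal payoffs (S − K): max(49.8, 0) = 49.8, max(20.4, 0) = 20.4, max(-0.425, 0) = 0
Node u (S = 84): V_u = 1/1.07·[0.6286·49.8000 + 0.3714·20.4000] = 36.3364
Node d (S = 59.5): V_d = 1/1.07·[0.6286·20.4000 + 0.3714·0.0000] = 11.9840
Node 0 (S = 70): V_0 = 1/1.07·[0.6286·36.3364 + 0.3714·11.9840] = 25.5058

$25.51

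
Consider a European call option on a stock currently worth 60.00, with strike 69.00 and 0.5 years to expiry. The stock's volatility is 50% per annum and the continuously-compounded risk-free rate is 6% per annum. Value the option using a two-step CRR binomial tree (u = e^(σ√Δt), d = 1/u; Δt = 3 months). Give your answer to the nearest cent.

CRR parameters: u = e^(σ√Δt) = e^(0.5·√0.25) = 1.2840, d = 1/u = 0.7788
Per-period rate: rΔt = 0.06·0.25 = 0.015, so R = e^0.015 = 1.0151
Risk-neutral probability p = (e^0.015 − 0.7788)/(1.2840 − 0.7788) = 0.2363/0.5052 = 0.4677
Terminal stock prices: S_uu = 98.92, S_ud = 60, S_dd = 36.39
Terminal payoffs (S − K): max(29.92, 0) = 29.92, max(-9, 0) = 0, max(-32.61, 0) = 0
Node u (S = 77.04): V_u = e^(−0.015)·[0.4677·29.9233 + 0.5323·0.0000] = 13.7878
Node d (S = 46.73): V_d = e^(−0.015)·[0.4677·0.0000 + 0.5323·0.0000] = 0.0000
Node 0 (S = 60): V_0 = e^(−0.015)·[0.4677·13.7878 + 0.5323·0.0000] = 6.3531

6.35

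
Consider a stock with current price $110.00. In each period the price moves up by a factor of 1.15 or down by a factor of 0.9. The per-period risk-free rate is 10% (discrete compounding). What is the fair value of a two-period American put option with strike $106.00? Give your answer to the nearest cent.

Risk-neutral probability p = (1 + 0.1 − 0.9)/(1.15 − 0.9) = 0.2000/0.2500 = 0.8000
Terminal stock prices: S_uu = 145.5, S_ud = 113.8, S_dd = 89.1
Terminal payoffs (K − S): max(-39.47, 0) = 0, max(-7.85, 0) = 0, max(16.9, 0) = 16.9
Node u (S = 126.5): continuation = 1/1.1·[0.8000·0.0000 + 0.2000·0.0000] = 0.0000; exercise value = 0.0000 ≤ continuation, so V_u = 0.0000
Node d (S = 99): continuation = 1/1.1·[0.8000·0.0000 + 0.2000·16.9000] = 3.0727; exercise value = 7.0000 > continuation, so V_d = 7.0000 (exercise)
Node 0 (S = 110): continuation = 1/1.1·[0.8000·0.0000 + 0.2000·7.0000] = 1.2727; exercise value = 0.0000 ≤ continuation, so V_0 = 1.2727

$1.27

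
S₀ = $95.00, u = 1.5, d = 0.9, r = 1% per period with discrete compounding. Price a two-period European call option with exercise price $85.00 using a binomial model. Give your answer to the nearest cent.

$16.94

Risk-neutral probability p = (1 + 0.01 − 0.9)/(1.5 − 0.9) = 0.1100/0.6000 = 0.1833
Terminal stock prices: S_uu = 213.8, S_ud = 128.2, S_dd = 76.95
Terminal payoffs (S − K): max(128.8, 0) = 128.8, max(43.25, 0) = 43.25, max(-8.05, 0) = 0
Node u (S = 142.5): V_u = 1/1.01·[0.1833·128.7500 + 0.8167·43.2500] = 58.3416
Node d (S = 85.5): V_d = 1/1.01·[0.1833·43.2500 + 0.8167·0.0000] = 7.8507
Node 0 (S = 95): V_0 = 1/1.01·[0.1833·58.3416 + 0.8167·7.8507] = 16.9379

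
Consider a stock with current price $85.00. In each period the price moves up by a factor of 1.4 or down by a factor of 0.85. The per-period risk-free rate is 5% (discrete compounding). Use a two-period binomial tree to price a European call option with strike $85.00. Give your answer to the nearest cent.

$16.57

Risk-neutral probability p = (1 + 0.05 − 0.85)/(1.4 − 0.85) = 0.2000/0.5500 = 0.3636
Terminal stock prices: S_uu = 166.6, S_ud = 101.1, S_dd = 61.41
Terminal payoffs (S − K): max(81.6, 0) = 81.6, max(16.15, 0) = 16.15, max(-23.59, 0) = 0
Node u (S = 119): V_u = 1/1.05·[0.3636·81.6000 + 0.6364·16.1500] = 38.0476
Node d (S = 72.25): V_d = 1/1.05·[0.3636·16.1500 + 0.6364·0.0000] = 5.5931
Node 0 (S = 85): V_0 = 1/1.05·[0.3636·38.0476 + 0.6364·5.5931] = 16.5664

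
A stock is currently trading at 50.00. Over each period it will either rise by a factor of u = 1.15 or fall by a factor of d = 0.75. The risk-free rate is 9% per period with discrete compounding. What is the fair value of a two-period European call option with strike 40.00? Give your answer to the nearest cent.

16.56

Risk-neutral probability p = (1 + 0.09 − 0.75)/(1.15 − 0.75) = 0.3400/0.4000 = 0.8500
Terminal stock prices: S_uu = 66.12, S_ud = 43.12, S_dd = 28.12
Terminal payoffs (S − K): max(26.12, 0) = 26.12, max(3.125, 0) = 3.125, max(-11.88, 0) = 0
Node u (S = 57.5): V_u = 1/1.09·[0.8500·26.1250 + 0.1500·3.1250] = 20.8028
Node d (S = 37.5): V_d = 1/1.09·[0.8500·3.1250 + 0.1500·0.0000] = 2.4369
Node 0 (S = 50): V_0 = 1/1.09·[0.8500·20.8028 + 0.1500·2.4369] = 16.5577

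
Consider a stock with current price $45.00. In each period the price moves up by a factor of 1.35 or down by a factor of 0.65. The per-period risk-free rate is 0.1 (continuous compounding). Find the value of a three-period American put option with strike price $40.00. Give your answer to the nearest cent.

$4.25

Risk-neutral probability p = (e^0.1 − 0.65)/(1.35 − 0.65) = 0.4552/0.7000 = 0.6502
Terminal stock prices: S_uuu = 110.7, S_uud = 53.31, S_udd = 25.67, S_ddd = 12.36
Terminal payoffs (K − S): max(-70.72, 0) = 0, max(-13.31, 0) = 0, max(14.33, 0) = 14.33, max(27.64, 0) = 27.64
Node uu (S = 82.01): continuation = e^(−0.1)·[0.6502·0.0000 + 0.3498·0.0000] = 0.0000; exercise value = 0.0000 ≤ continuation, so V_uu = 0.0000
Node ud (S = 39.49): continuation = e^(−0.1)·[0.6502·0.0000 + 0.3498·14.3331] = 4.5360; exercise value = 0.5125 ≤ continuation, so V_ud = 4.5360
Node dd (S = 19.01): continuation = e^(−0.1)·[0.6502·14.3331 + 0.3498·27.6419] = 17.1810; exercise value = 20.9875 > continuation, so V_dd = 20.9875 (exercise)
Node u (S = 60.75): continuation = e^(−0.1)·[0.6502·0.0000 + 0.3498·4.5360] = 1.4355; exercise value = 0.0000 ≤ continuation, so V_u = 1.4355
Node d (S = 29.25): continuation = e^(−0.1)·[0.6502·4.5360 + 0.3498·20.9875] = 9.3108; exercise value = 10.7500 > continuation, so V_d = 10.7500 (exercise)
Node 0 (S = 45): continuation = e^(−0.1)·[0.6502·1.4355 + 0.3498·10.7500] = 4.2467; exercise value = 0.0000 ≤ continuation, so V_0 = 4.2467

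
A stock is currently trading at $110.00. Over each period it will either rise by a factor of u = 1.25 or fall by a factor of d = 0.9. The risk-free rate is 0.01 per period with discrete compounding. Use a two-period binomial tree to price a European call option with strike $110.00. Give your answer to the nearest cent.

$11.80

Risk-neutral probability p = (1 + 0.01 − 0.9)/(1.25 − 0.9) = 0.1100/0.3500 = 0.3143
Terminal stock prices: S_uu = 171.9, S_ud = 123.8, S_dd = 89.1
Terminal payoffs (S − K): max(61.88, 0) = 61.88, max(13.75, 0) = 13.75, max(-20.9, 0) = 0
Node u (S = 137.5): V_u = 1/1.01·[0.3143·61.8750 + 0.6857·13.7500] = 28.5891
Node d (S = 99): V_d = 1/1.01·[0.3143·13.7500 + 0.6857·0.0000] = 4.2786
Node 0 (S = 110): V_0 = 1/1.01·[0.3143·28.5891 + 0.6857·4.2786] = 11.8011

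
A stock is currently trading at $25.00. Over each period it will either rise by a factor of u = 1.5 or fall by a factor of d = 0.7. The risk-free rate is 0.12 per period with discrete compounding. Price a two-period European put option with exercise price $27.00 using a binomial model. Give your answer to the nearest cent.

Risk-neutral probability p = (1 + 0.12 − 0.7)/(1.5 − 0.7) = 0.4200/0.8000 = 0.5250
Terminal stock prices: S_uu = 56.25, S_ud = 26.25, S_dd = 12.25
Terminal payoffs (K − S): max(-29.25, 0) = 0, max(0.75, 0) = 0.75, max(14.75, 0) = 14.75
Node u (S = 37.5): V_u = 1/1.12·[0.5250·0.0000 + 0.4750·0.7500] = 0.3181
Node d (S = 17.5): V_d = 1/1.12·[0.5250·0.7500 + 0.4750·14.7500] = 6.6071
Node 0 (S = 25): V_0 = 1/1.12·[0.5250·0.3181 + 0.4750·6.6071] = 2.9512

$2.95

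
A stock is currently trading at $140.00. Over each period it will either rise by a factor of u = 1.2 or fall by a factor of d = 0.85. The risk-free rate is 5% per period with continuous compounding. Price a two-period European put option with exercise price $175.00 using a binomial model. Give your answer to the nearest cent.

$26.31

Risk-neutral probability p = (e^0.05 − 0.85)/(1.2 − 0.85) = 0.2013/0.3500 = 0.5751
Terminal stock prices: S_uu = 201.6, S_ud = 142.8, S_dd = 101.1
Terminal payoffs (K − S): max(-26.6, 0) = 0, max(32.2, 0) = 32.2, max(73.85, 0) = 73.85
Node u (S = 168): V_u = e^(−0.05)·[0.5751·0.0000 + 0.4249·32.2000] = 13.0157
Node d (S = 119): V_d = e^(−0.05)·[0.5751·32.2000 + 0.4249·73.8500] = 47.4651
Node 0 (S = 140): V_0 = e^(−0.05)·[0.5751·13.0157 + 0.4249·47.4651] = 26.3059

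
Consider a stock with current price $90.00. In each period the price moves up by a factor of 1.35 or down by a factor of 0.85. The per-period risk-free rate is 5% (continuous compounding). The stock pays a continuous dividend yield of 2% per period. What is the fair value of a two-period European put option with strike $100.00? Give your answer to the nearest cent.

$12.93

Per-period risk-free factor R = e^0.05 = 1.0513; dividend-adjusted growth = e^(0.05−0.02) = 1.0305.
Risk-neutral probability p = (1.0305 − 0.85)/(1.35 − 0.85) = 0.1805/0.5000 = 0.3609
Terminal stock prices: S_uu = 164, S_ud = 103.3, S_dd = 65.02
Terminal payoffs (K − S): max(-64.03, 0) = 0, max(-3.275, 0) = 0, max(34.98, 0) = 34.98
Node u (S = 121.5): V_u = e^(−0.05)·[0.3609·0.0000 + 0.6391·0.0000] = 0.0000
Node d (S = 76.5): V_d = e^(−0.05)·[0.3609·0.0000 + 0.6391·34.9750] = 21.2621
Node 0 (S = 90): V_0 = e^(−0.05)·[0.3609·0.0000 + 0.6391·21.2621] = 12.9257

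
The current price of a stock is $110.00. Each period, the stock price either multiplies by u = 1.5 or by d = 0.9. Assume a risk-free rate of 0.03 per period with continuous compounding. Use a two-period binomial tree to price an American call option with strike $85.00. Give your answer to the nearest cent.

$29.95

Risk-neutral probability p = (e^0.03 − 0.9)/(1.5 − 0.9) = 0.1305/0.6000 = 0.2174
Terminal stock prices: S_uu = 247.5, S_ud = 148.5, S_dd = 89.1
Terminal payoffs (S − K): max(162.5, 0) = 162.5, max(63.5, 0) = 63.5, max(4.1, 0) = 4.1
Node u (S = 165): continuation = e^(−0.03)·[0.2174·162.5000 + 0.7826·63.5000] = 82.5121; exercise value = 80.0000 ≤ continuation, so V_u = 82.5121
Node d (S = 99): continuation = e^(−0.03)·[0.2174·63.5000 + 0.7826·4.1000] = 16.5121; exercise value = 14.0000 ≤ continuation, so V_d = 16.5121
Node 0 (S = 110): continuation = e^(−0.03)·[0.2174·82.5121 + 0.7826·16.5121] = 29.9500; exercise value = 25.0000 ≤ continuation, so V_0 = 29.9500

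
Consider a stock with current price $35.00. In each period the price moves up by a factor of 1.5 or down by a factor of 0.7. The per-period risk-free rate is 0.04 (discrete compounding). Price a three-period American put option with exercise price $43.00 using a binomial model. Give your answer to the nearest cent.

Risk-neutral probability p = (1 + 0.04 − 0.7)/(1.5 − 0.7) = 0.3400/0.8000 = 0.4250
Terminal stock prices: S_uuu = 118.1, S_uud = 55.12, S_udd = 25.72, S_ddd = 12
Terminal payoffs (K − S): max(-75.12, 0) = 0, max(-12.12, 0) = 0, max(17.28, 0) = 17.28, max(31, 0) = 31
Node uu (S = 78.75): continuation = 1/1.04·[0.4250·0.0000 + 0.5750·0.0000] = 0.0000; exercise value = 0.0000 ≤ continuation, so V_uu = 0.0000
Node ud (S = 36.75): continuation = 1/1.04·[0.4250·0.0000 + 0.5750·17.2750] = 9.5511; exercise value = 6.2500 ≤ continuation, so V_ud = 9.5511
Node dd (S = 17.15): continuation = 1/1.04·[0.4250·17.2750 + 0.5750·30.9950] = 24.1962; exercise value = 25.8500 > continuation, so V_dd = 25.8500 (exercise)
Node u (S = 52.5): continuation = 1/1.04·[0.4250·0.0000 + 0.5750·9.5511] = 5.2806; exercise value = 0.0000 ≤ continuation, so V_u = 5.2806
Node d (S = 24.5): continuation = 1/1.04·[0.4250·9.5511 + 0.5750·25.8500] = 18.1952; exercise value = 18.5000 > continuation, so V_d = 18.5000 (exercise)
Node 0 (S = 35): continuation = 1/1.04·[0.4250·5.2806 + 0.5750·18.5000] = 12.3863; exercise value = 8.0000 ≤ continuation, so V_0 = 12.3863

$12.39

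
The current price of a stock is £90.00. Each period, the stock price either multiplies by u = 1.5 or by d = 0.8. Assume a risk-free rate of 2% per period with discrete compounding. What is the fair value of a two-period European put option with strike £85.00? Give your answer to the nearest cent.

Risk-neutral probability p = (1 + 0.02 − 0.8)/(1.5 − 0.8) = 0.2200/0.7000 = 0.3143
Terminal stock prices: S_uu = 202.5, S_ud = 108, S_dd = 57.6
Terminal payoffs (K − S): max(-117.5, 0) = 0, max(-23, 0) = 0, max(27.4, 0) = 27.4
Node u (S = 135): V_u = 1/1.02·[0.3143·0.0000 + 0.6857·0.0000] = 0.0000
Node d (S = 72): V_d = 1/1.02·[0.3143·0.0000 + 0.6857·27.4000] = 18.4202
Node 0 (S = 90): V_0 = 1/1.02·[0.3143·0.0000 + 0.6857·18.4202] = 12.3833

£12.38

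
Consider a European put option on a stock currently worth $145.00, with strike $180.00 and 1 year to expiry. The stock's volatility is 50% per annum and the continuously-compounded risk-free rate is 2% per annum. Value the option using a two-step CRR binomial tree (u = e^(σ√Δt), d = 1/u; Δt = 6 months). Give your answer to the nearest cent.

CRR parameters: u = e^(σ√Δt) = e^(0.5·√0.5) = 1.4241, d = 1/u = 0.7022
Per-period rate: rΔt = 0.02·0.5 = 0.01, so R = e^0.01 = 1.0101
Risk-neutral probability p = (e^0.01 − 0.7022)/(1.4241 − 0.7022) = 0.3079/0.7219 = 0.4264
Terminal stock prices: S_uu = 294.1, S_ud = 145, S_dd = 71.49
Terminal payoffs (K − S): max(-114.1, 0) = 0, max(35, 0) = 35, max(108.5, 0) = 108.5
Node u (S = 206.5): V_u = e^(−0.01)·[0.4264·0.0000 + 0.5736·35.0000] = 19.8748
Node d (S = 101.8): V_d = e^(−0.01)·[0.4264·35.0000 + 0.5736·108.5050] = 76.3916
Node 0 (S = 145): V_0 = e^(−0.01)·[0.4264·19.8748 + 0.5736·76.3916] = 51.7702

$51.77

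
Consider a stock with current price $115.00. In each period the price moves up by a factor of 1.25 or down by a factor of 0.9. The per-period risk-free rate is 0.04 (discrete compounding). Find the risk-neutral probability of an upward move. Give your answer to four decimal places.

Risk-neutral probability p = (1 + 0.04 − 0.9)/(1.25 − 0.9) = 0.1400/0.3500 = 0.4000

p = 0.4000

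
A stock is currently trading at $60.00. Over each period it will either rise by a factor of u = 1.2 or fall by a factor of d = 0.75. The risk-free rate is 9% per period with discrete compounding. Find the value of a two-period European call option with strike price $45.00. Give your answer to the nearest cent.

Risk-neutral probability p = (1 + 0.09 − 0.75)/(1.2 − 0.75) = 0.3400/0.4500 = 0.7556
Terminal stock prices: S_uu = 86.4, S_ud = 54, S_dd = 33.75
Terminal payoffs (S − K): max(41.4, 0) = 41.4, max(9, 0) = 9, max(-11.25, 0) = 0
Node u (S = 72): V_u = 1/1.09·[0.7556·41.4000 + 0.2444·9.0000] = 30.7156
Node d (S = 45): V_d = 1/1.09·[0.7556·9.0000 + 0.2444·0.0000] = 6.2385
Node 0 (S = 60): V_0 = 1/1.09·[0.7556·30.7156 + 0.2444·6.2385] = 22.6902

$22.69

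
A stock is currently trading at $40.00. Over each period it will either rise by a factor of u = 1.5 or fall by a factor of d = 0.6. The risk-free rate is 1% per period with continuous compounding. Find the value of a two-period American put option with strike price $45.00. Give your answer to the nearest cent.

Risk-neutral probability p = (e^0.01 − 0.6)/(1.5 − 0.6) = 0.4101/0.9000 = 0.4556
Terminal stock prices: S_uu = 90, S_ud = 36, S_dd = 14.4
Terminal payoffs (K − S): max(-45, 0) = 0, max(9, 0) = 9, max(30.6, 0) = 30.6
Node u (S = 60): continuation = e^(−0.01)·[0.4556·0.0000 + 0.5444·9.0000] = 4.8507; exercise value = 0.0000 ≤ continuation, so V_u = 4.8507
Node d (S = 24): continuation = e^(−0.01)·[0.4556·9.0000 + 0.5444·30.6000] = 20.5522; exercise value = 21.0000 > continuation, so V_d = 21.0000 (exercise)
Node 0 (S = 40): continuation = e^(−0.01)·[0.4556·4.8507 + 0.5444·21.0000] = 13.5065; exercise value = 5.0000 ≤ continuation, so V_0 = 13.5065

$13.51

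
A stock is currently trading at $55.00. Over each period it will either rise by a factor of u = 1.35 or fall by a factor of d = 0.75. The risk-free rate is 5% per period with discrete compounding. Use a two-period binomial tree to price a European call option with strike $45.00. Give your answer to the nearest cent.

Risk-neutral probability p = (1 + 0.05 − 0.75)/(1.35 − 0.75) = 0.3000/0.6000 = 0.5000
Terminal stock prices: S_uu = 100.2, S_ud = 55.69, S_dd = 30.94
Terminal payoffs (S − K): max(55.24, 0) = 55.24, max(10.69, 0) = 10.69, max(-14.06, 0) = 0
Node u (S = 74.25): V_u = 1/1.05·[0.5000·55.2375 + 0.5000·10.6875] = 31.3929
Node d (S = 41.25): V_d = 1/1.05·[0.5000·10.6875 + 0.5000·0.0000] = 5.0893
Node 0 (S = 55): V_0 = 1/1.05·[0.5000·31.3929 + 0.5000·5.0893] = 17.3724

$17.37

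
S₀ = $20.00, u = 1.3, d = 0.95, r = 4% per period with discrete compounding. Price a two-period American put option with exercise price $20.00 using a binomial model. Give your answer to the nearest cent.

Risk-neutral probability p = (1 + 0.04 − 0.95)/(1.3 − 0.95) = 0.0900/0.3500 = 0.2571
Terminal stock prices: S_uu = 33.8, S_ud = 24.7, S_dd = 18.05
Terminal payoffs (K − S): max(-13.8, 0) = 0, max(-4.7, 0) = 0, max(1.95, 0) = 1.95
Node u (S = 26): continuation = 1/1.04·[0.2571·0.0000 + 0.7429·0.0000] = 0.0000; exercise value = 0.0000 ≤ continuation, so V_u = 0.0000
Node d (S = 19): continuation = 1/1.04·[0.2571·0.0000 + 0.7429·1.9500] = 1.3929; exercise value = 1.0000 ≤ continuation, so V_d = 1.3929
Node 0 (S = 20): continuation = 1/1.04·[0.2571·0.0000 + 0.7429·1.3929] = 0.9949; exercise value = 0.0000 ≤ continuation, so V_0 = 0.9949

$0.99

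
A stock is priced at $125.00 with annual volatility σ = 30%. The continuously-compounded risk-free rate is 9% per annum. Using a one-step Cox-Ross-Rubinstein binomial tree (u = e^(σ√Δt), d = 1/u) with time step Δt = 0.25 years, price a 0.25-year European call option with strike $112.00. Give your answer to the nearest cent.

CRR parameters: u = e^(σ√Δt) = e^(0.3·√0.25) = 1.1618, d = 1/u = 0.8607
Per-period rate: rΔt = 0.09·0.25 = 0.0225, so R = e^0.0225 = 1.0228
Risk-neutral probability p = (e^0.0225 − 0.8607)/(1.1618 − 0.8607) = 0.1620/0.3011 = 0.5381
Terminal stock prices: S_u = 145.2, S_d = 107.6
Terminal payoffs (S − K): max(33.23, 0) = 33.23, max(-4.412, 0) = 0
Node 0 (S = 125): V_0 = e^(−0.0225)·[0.5381·33.2293 + 0.4619·0.0000] = 17.4840

$17.48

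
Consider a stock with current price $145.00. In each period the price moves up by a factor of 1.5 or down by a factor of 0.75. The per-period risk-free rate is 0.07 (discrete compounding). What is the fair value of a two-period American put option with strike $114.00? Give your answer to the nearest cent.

Risk-neutral probability p = (1 + 0.07 − 0.75)/(1.5 − 0.75) = 0.3200/0.7500 = 0.4267
Terminal stock prices: S_uu = 326.2, S_ud = 163.1, S_dd = 81.56
Terminal payoffs (K − S): max(-212.2, 0) = 0, max(-49.12, 0) = 0, max(32.44, 0) = 32.44
Node u (S = 217.5): continuation = 1/1.07·[0.4267·0.0000 + 0.5733·0.0000] = 0.0000; exercise value = 0.0000 ≤ continuation, so V_u = 0.0000
Node d (S = 108.8): continuation = 1/1.07·[0.4267·0.0000 + 0.5733·32.4375] = 17.3808; exercise value = 5.2500 ≤ continuation, so V_d = 17.3808
Node 0 (S = 145): continuation = 1/1.07·[0.4267·0.0000 + 0.5733·17.3808] = 9.3131; exercise value = 0.0000 ≤ continuation, so V_0 = 9.3131

$9.31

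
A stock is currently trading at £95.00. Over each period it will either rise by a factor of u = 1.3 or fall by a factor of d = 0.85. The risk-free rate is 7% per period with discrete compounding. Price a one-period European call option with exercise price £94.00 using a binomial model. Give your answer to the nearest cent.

Risk-neutral probability p = (1 + 0.07 − 0.85)/(1.3 − 0.85) = 0.2200/0.4500 = 0.4889
Terminal stock prices: S_u = 123.5, S_d = 80.75
Terminal payoffs (S − K): max(29.5, 0) = 29.5, max(-13.25, 0) = 0
Node 0 (S = 95): V_0 = 1/1.07·[0.4889·29.5000 + 0.5111·0.0000] = 13.4787

£13.48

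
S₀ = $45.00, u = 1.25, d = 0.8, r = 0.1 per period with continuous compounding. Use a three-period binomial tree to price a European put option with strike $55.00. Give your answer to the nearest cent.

$3.76

Risk-neutral probability p = (e^0.1 − 0.8)/(1.25 − 0.8) = 0.3052/0.4500 = 0.6782
Terminal stock prices: S_uuu = 87.89, S_uud = 56.25, S_udd = 36, S_ddd = 23.04
Terminal payoffs (K − S): max(-32.89, 0) = 0, max(-1.25, 0) = 0, max(19, 0) = 19, max(31.96, 0) = 31.96
Node uu (S = 70.31): V_uu = e^(−0.1)·[0.6782·0.0000 + 0.3218·0.0000] = 0.0000
Node ud (S = 45): V_ud = e^(−0.1)·[0.6782·0.0000 + 0.3218·19.0000] = 5.5331
Node dd (S = 28.8): V_dd = e^(−0.1)·[0.6782·19.0000 + 0.3218·31.9600] = 20.9661
Node u (S = 56.25): V_u = e^(−0.1)·[0.6782·0.0000 + 0.3218·5.5331] = 1.6113
Node d (S = 36): V_d = e^(−0.1)·[0.6782·5.5331 + 0.3218·20.9661] = 9.5009
Node 0 (S = 45): V_0 = e^(−0.1)·[0.6782·1.6113 + 0.3218·9.5009] = 3.7555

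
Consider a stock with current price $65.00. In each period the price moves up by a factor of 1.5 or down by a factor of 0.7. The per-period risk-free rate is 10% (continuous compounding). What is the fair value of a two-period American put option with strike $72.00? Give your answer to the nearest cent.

Risk-neutral probability p = (e^0.1 − 0.7)/(1.5 − 0.7) = 0.4052/0.8000 = 0.5065
Terminal stock prices: S_uu = 146.2, S_ud = 68.25, S_dd = 31.85
Terminal payoffs (K − S): max(-74.25, 0) = 0, max(3.75, 0) = 3.75, max(40.15, 0) = 40.15
Node u (S = 97.5): continuation = e^(−0.1)·[0.5065·0.0000 + 0.4935·3.7500] = 1.6746; exercise value = 0.0000 ≤ continuation, so V_u = 1.6746
Node d (S = 45.5): continuation = e^(−0.1)·[0.5065·3.7500 + 0.4935·40.1500] = 19.6483; exercise value = 26.5000 > continuation, so V_d = 26.5000 (exercise)
Node 0 (S = 65): continuation = e^(−0.1)·[0.5065·1.6746 + 0.4935·26.5000] = 12.6015; exercise value = 7.0000 ≤ continuation, so V_0 = 12.6015

$12.60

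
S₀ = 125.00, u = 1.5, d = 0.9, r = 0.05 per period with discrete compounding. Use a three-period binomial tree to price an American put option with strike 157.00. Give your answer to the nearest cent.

Risk-neutral probability p = (1 + 0.05 − 0.9)/(1.5 − 0.9) = 0.1500/0.6000 = 0.2500
Terminal stock prices: S_uuu = 421.9, S_uud = 253.1, S_udd = 151.9, S_ddd = 91.13
Terminal payoffs (K − S): max(-264.9, 0) = 0, max(-96.12, 0) = 0, max(5.125, 0) = 5.125, max(65.87, 0) = 65.87
Node uu (S = 281.2): continuation = 1/1.05·[0.2500·0.0000 + 0.7500·0.0000] = 0.0000; exercise value = 0.0000 ≤ continuation, so V_uu = 0.0000
Node ud (S = 168.8): continuation = 1/1.05·[0.2500·0.0000 + 0.7500·5.1250] = 3.6607; exercise value = 0.0000 ≤ continuation, so V_ud = 3.6607
Node dd (S = 101.2): continuation = 1/1.05·[0.2500·5.1250 + 0.7500·65.8750] = 48.2738; exercise value = 55.7500 > continuation, so V_dd = 55.7500 (exercise)
Node u (S = 187.5): continuation = 1/1.05·[0.2500·0.0000 + 0.7500·3.6607] = 2.6148; exercise value = 0.0000 ≤ continuation, so V_u = 2.6148
Node d (S = 112.5): continuation = 1/1.05·[0.2500·3.6607 + 0.7500·55.7500] = 40.6930; exercise value = 44.5000 > continuation, so V_d = 44.5000 (exercise)
Node 0 (S = 125): continuation = 1/1.05·[0.2500·2.6148 + 0.7500·44.5000] = 32.4083; exercise value = 32.0000 ≤ continuation, so V_0 = 32.4083

32.41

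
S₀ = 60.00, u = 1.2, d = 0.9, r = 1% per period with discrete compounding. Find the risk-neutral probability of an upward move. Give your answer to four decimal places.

Risk-neutral probability p = (1 + 0.01 − 0.9)/(1.2 − 0.9) = 0.1100/0.3000 = 0.3667

p = 0.3667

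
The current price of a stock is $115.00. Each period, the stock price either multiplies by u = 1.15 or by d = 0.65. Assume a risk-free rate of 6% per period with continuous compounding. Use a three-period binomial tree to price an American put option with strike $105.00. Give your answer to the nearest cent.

Risk-neutral probability p = (e^0.06 − 0.65)/(1.15 − 0.65) = 0.4118/0.5000 = 0.8237
Terminal stock prices: S_uuu = 174.9, S_uud = 98.86, S_udd = 55.88, S_ddd = 31.58
Terminal payoffs (K − S): max(-69.9, 0) = 0, max(6.143, 0) = 6.143, max(49.12, 0) = 49.12, max(73.42, 0) = 73.42
Node uu (S = 152.1): continuation = e^(−0.06)·[0.8237·0.0000 + 0.1763·6.1431] = 1.0201; exercise value = 0.0000 ≤ continuation, so V_uu = 1.0201
Node ud (S = 85.96): continuation = e^(−0.06)·[0.8237·6.1431 + 0.1763·49.1244] = 12.9228; exercise value = 19.0375 > continuation, so V_ud = 19.0375 (exercise)
Node dd (S = 48.59): continuation = e^(−0.06)·[0.8237·49.1244 + 0.1763·73.4181] = 50.2978; exercise value = 56.4125 > continuation, so V_dd = 56.4125 (exercise)
Node u (S = 132.2): continuation = e^(−0.06)·[0.8237·1.0201 + 0.1763·19.0375] = 3.9526; exercise value = 0.0000 ≤ continuation, so V_u = 3.9526
Node d (S = 74.75): continuation = e^(−0.06)·[0.8237·19.0375 + 0.1763·56.4125] = 24.1353; exercise value = 30.2500 > continuation, so V_d = 30.2500 (exercise)
Node 0 (S = 115): continuation = e^(−0.06)·[0.8237·3.9526 + 0.1763·30.2500] = 8.0894; exercise value = 0.0000 ≤ continuation, so V_0 = 8.0894

$8.09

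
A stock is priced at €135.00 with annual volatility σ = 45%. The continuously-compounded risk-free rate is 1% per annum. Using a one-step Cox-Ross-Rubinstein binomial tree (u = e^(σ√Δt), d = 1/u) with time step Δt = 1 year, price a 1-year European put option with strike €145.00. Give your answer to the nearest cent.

€34.99

CRR parameters: u = e^(σ√Δt) = e^(0.45·√1) = 1.5683, d = 1/u = 0.6376
Per-period rate: rΔt = 0.01·1 = 0.01, so R = e^0.01 = 1.0101
Risk-neutral probability p = (e^0.01 − 0.6376)/(1.5683 − 0.6376) = 0.3724/0.9307 = 0.4002
Terminal stock prices: S_u = 211.7, S_d = 86.08
Terminal payoffs (K − S): max(-66.72, 0) = 0, max(58.92, 0) = 58.92
Node 0 (S = 135): V_0 = e^(−0.01)·[0.4002·0.0000 + 0.5998·58.9202] = 34.9911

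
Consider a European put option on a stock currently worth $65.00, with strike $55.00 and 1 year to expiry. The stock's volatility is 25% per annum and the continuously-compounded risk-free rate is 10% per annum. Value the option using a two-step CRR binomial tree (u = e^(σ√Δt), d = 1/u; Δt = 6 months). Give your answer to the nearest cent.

$1.35

CRR parameters: u = e^(σ√Δt) = e^(0.25·√0.5) = 1.1934, d = 1/u = 0.8380
Per-period rate: rΔt = 0.1·0.5 = 0.05, so R = e^0.05 = 1.0513
Risk-neutral probability p = (e^0.05 − 0.8380)/(1.1934 − 0.8380) = 0.2133/0.3554 = 0.6002
Terminal stock prices: S_uu = 92.57, S_ud = 65, S_dd = 45.64
Terminal payoffs (K − S): max(-37.57, 0) = 0, max(-10, 0) = 0, max(9.358, 0) = 9.358
Node u (S = 77.57): V_u = e^(−0.05)·[0.6002·0.0000 + 0.3998·0.0000] = 0.0000
Node d (S = 54.47): V_d = e^(−0.05)·[0.6002·0.0000 + 0.3998·9.3577] = 3.5589
Node 0 (S = 65): V_0 = e^(−0.05)·[0.6002·0.0000 + 0.3998·3.5589] = 1.3535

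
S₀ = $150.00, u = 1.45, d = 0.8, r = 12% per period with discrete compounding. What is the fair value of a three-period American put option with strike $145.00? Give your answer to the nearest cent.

Risk-neutral probability p = (1 + 0.12 − 0.8)/(1.45 − 0.8) = 0.3200/0.6500 = 0.4923
Terminal stock prices: S_uuu = 457.3, S_uud = 252.3, S_udd = 139.2, S_ddd = 76.8
Terminal payoffs (K − S): max(-312.3, 0) = 0, max(-107.3, 0) = 0, max(5.8, 0) = 5.8, max(68.2, 0) = 68.2
Node uu (S = 315.4): continuation = 1/1.12·[0.4923·0.0000 + 0.5077·0.0000] = 0.0000; exercise value = 0.0000 ≤ continuation, so V_uu = 0.0000
Node ud (S = 174): continuation = 1/1.12·[0.4923·0.0000 + 0.5077·5.8000] = 2.6291; exercise value = 0.0000 ≤ continuation, so V_ud = 2.6291
Node dd (S = 96): continuation = 1/1.12·[0.4923·5.8000 + 0.5077·68.2000] = 33.4643; exercise value = 49.0000 > continuation, so V_dd = 49.0000 (exercise)
Node u (S = 217.5): continuation = 1/1.12·[0.4923·0.0000 + 0.5077·2.6291] = 1.1918; exercise value = 0.0000 ≤ continuation, so V_u = 1.1918
Node d (S = 120): continuation = 1/1.12·[0.4923·2.6291 + 0.5077·49.0000] = 23.3672; exercise value = 25.0000 > continuation, so V_d = 25.0000 (exercise)
Node 0 (S = 150): continuation = 1/1.12·[0.4923·1.1918 + 0.5077·25.0000] = 11.8563; exercise value = 0.0000 ≤ continuation, so V_0 = 11.8563

$11.86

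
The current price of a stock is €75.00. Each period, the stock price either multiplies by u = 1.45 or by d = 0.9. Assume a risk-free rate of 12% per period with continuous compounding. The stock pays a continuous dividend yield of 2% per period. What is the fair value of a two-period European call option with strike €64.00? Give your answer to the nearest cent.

€22.72

Per-period risk-free factor R = e^0.12 = 1.1275; dividend-adjusted growth = e^(0.12−0.02) = 1.1052.
Risk-neutral probability p = (1.1052 − 0.9)/(1.45 − 0.9) = 0.2052/0.5500 = 0.3730
Terminal stock prices: S_uu = 157.7, S_ud = 97.88, S_dd = 60.75
Terminal payoffs (S − K): max(93.69, 0) = 93.69, max(33.88, 0) = 33.88, max(-3.25, 0) = 0
Node u (S = 108.8): V_u = e^(−0.12)·[0.3730·93.6875 + 0.6270·33.8750] = 49.8337
Node d (S = 67.5): V_d = e^(−0.12)·[0.3730·33.8750 + 0.6270·0.0000] = 11.2077
Node 0 (S = 75): V_0 = e^(−0.12)·[0.3730·49.8337 + 0.6270·11.2077] = 22.7200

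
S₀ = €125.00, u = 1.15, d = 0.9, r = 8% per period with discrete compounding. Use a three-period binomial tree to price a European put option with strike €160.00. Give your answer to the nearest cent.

Risk-neutral probability p = (1 + 0.08 − 0.9)/(1.15 − 0.9) = 0.1800/0.2500 = 0.7200
Terminal stock prices: S_uuu = 190.1, S_uud = 148.8, S_udd = 116.4, S_ddd = 91.13
Terminal payoffs (K − S): max(-30.11, 0) = 0, max(11.22, 0) = 11.22, max(43.56, 0) = 43.56, max(68.87, 0) = 68.87
Node uu (S = 165.3): V_uu = 1/1.08·[0.7200·0.0000 + 0.2800·11.2188] = 2.9086
Node ud (S = 129.4): V_ud = 1/1.08·[0.7200·11.2188 + 0.2800·43.5625] = 18.7731
Node dd (S = 101.2): V_dd = 1/1.08·[0.7200·43.5625 + 0.2800·68.8750] = 46.8981
Node u (S = 143.8): V_u = 1/1.08·[0.7200·2.9086 + 0.2800·18.7731] = 6.8062
Node d (S = 112.5): V_d = 1/1.08·[0.7200·18.7731 + 0.2800·46.8981] = 24.6742
Node 0 (S = 125): V_0 = 1/1.08·[0.7200·6.8062 + 0.2800·24.6742] = 10.9345

€10.93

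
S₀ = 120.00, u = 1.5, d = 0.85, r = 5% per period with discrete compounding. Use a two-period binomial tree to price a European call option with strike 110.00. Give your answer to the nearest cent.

Risk-neutral probability p = (1 + 0.05 − 0.85)/(1.5 − 0.85) = 0.2000/0.6500 = 0.3077
Terminal stock prices: S_uu = 270, S_ud = 153, S_dd = 86.7
Terminal payoffs (S − K): max(160, 0) = 160, max(43, 0) = 43, max(-23.3, 0) = 0
Node u (S = 180): V_u = 1/1.05·[0.3077·160.0000 + 0.6923·43.0000] = 75.2381
Node d (S = 102): V_d = 1/1.05·[0.3077·43.0000 + 0.6923·0.0000] = 12.6007
Node 0 (S = 120): V_0 = 1/1.05·[0.3077·75.2381 + 0.6923·12.6007] = 30.3560

30.36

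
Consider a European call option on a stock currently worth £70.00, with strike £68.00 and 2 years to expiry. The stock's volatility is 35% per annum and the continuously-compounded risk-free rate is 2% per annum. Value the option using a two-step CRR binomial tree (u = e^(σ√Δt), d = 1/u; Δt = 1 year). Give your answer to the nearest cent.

CRR parameters: u = e^(σ√Δt) = e^(0.35·√1) = 1.4191, d = 1/u = 0.7047
Per-period rate: rΔt = 0.02·1 = 0.02, so R = e^0.02 = 1.0202
Risk-neutral probability p = (e^0.02 − 0.7047)/(1.4191 − 0.7047) = 0.3155/0.7144 = 0.4417
Terminal stock prices: S_uu = 141, S_ud = 70, S_dd = 34.76
Terminal payoffs (S − K): max(72.96, 0) = 72.96, max(2, 0) = 2, max(-33.24, 0) = 0
Node u (S = 99.33): V_u = e^(−0.02)·[0.4417·72.9627 + 0.5583·2.0000] = 32.6812
Node d (S = 49.33): V_d = e^(−0.02)·[0.4417·2.0000 + 0.5583·0.0000] = 0.8658
Node 0 (S = 70): V_0 = e^(−0.02)·[0.4417·32.6812 + 0.5583·0.8658] = 14.6220

£14.62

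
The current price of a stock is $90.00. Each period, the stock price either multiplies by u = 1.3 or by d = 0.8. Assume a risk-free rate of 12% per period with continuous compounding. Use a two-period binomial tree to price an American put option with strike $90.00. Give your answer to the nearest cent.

$5.51

Risk-neutral probability p = (e^0.12 − 0.8)/(1.3 − 0.8) = 0.3275/0.5000 = 0.6550
Terminal stock prices: S_uu = 152.1, S_ud = 93.6, S_dd = 57.6
Terminal payoffs (K − S): max(-62.1, 0) = 0, max(-3.6, 0) = 0, max(32.4, 0) = 32.4
Node u (S = 117): continuation = e^(−0.12)·[0.6550·0.0000 + 0.3450·0.0000] = 0.0000; exercise value = 0.0000 ≤ continuation, so V_u = 0.0000
Node d (S = 72): continuation = e^(−0.12)·[0.6550·0.0000 + 0.3450·32.4000] = 9.9142; exercise value = 18.0000 > continuation, so V_d = 18.0000 (exercise)
Node 0 (S = 90): continuation = e^(−0.12)·[0.6550·0.0000 + 0.3450·18.0000] = 5.5079; exercise value = 0.0000 ≤ continuation, so V_0 = 5.5079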